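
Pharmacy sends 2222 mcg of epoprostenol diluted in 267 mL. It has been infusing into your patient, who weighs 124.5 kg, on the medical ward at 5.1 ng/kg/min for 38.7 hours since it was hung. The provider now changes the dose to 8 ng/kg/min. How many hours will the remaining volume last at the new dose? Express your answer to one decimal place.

12.5 hours

Initial rate:
Dose = 5.1 ng/kg/min × 124.5 kg = 634.95 ng/min
634.95 ng/min × 60 min/hr = 38097 ng/hr
Concentration = 2222 mcg ÷ 267 mL = 8.322097 mcg/mL = 8322.097 ng/mL
Rate = 38097 ng/hr ÷ 8322.097 ng/mL = 4.577812 mL/hr
Volume infused so far = 4.577812 mL/hr × 38.7 hr = 177.1613 mL
Volume remaining = 267 − 177.1613 = 89.83866 mL
New rate:
Dose = 8 ng/kg/min × 124.5 kg = 996 ng/min
996 ng/min × 60 min/hr = 59760 ng/hr
Rate = 59760 ng/hr ÷ 8322.097 ng/mL = 7.180882 mL/hr
Time remaining = 89.83866 mL ÷ 7.180882 mL/hr = 12.51081 hr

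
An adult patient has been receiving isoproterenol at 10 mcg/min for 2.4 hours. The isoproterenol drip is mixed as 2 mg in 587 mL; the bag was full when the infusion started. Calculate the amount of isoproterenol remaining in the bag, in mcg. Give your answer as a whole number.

10 mcg/min × 60 min/hr = 600 mcg/hr
Concentration = 2 mg ÷ 587 mL = 0.003407155 mg/mL = 3.407155 mcg/mL
Rate = 600 mcg/hr ÷ 3.407155 mcg/mL = 176.1 mL/hr
Volume infused = 176.1 mL/hr × 2.4 hr = 422.64 mL
Volume remaining = 587 − 422.64 = 164.36 mL
Drug remaining = 164.36 mL × 3.407155 mcg/mL = 560 mcg

560 mcg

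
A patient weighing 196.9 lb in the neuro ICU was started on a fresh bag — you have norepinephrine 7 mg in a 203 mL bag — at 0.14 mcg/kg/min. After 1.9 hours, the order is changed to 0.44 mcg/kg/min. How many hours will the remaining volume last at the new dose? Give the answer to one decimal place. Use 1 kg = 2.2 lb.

Initial rate:
Weight = 196.9 lb ÷ 2.2 lb/kg = 89.5 kg
Dose = 0.14 mcg/kg/min × 89.5 kg = 12.53 mcg/min
12.53 mcg/min × 60 min/hr = 751.8 mcg/hr
Concentration = 7 mg ÷ 203 mL = 0.03448276 mg/mL = 34.48276 mcg/mL
Rate = 751.8 mcg/hr ÷ 34.48276 mcg/mL = 21.8022 mL/hr
Volume infused so far = 21.8022 mL/hr × 1.9 hr = 41.42418 mL
Volume remaining = 203 − 41.42418 = 161.5758 mL
New rate:
Dose = 0.44 mcg/kg/min × 89.5 kg = 39.38 mcg/min
39.38 mcg/min × 60 min/hr = 2362.8 mcg/hr
Rate = 2362.8 mcg/hr ÷ 34.48276 mcg/mL = 68.5212 mL/hr
Time remaining = 161.5758 mL ÷ 68.5212 mL/hr = 2.358041 hr

2.4 hours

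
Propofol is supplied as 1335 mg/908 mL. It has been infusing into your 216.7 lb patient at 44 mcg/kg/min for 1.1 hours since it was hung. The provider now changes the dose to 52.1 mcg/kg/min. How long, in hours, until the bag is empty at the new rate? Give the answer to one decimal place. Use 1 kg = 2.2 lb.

3.4 hours

Initial rate:
Weight = 216.7 lb ÷ 2.2 lb/kg = 98.5 kg
Dose = 44 mcg/kg/min × 98.5 kg = 4334 mcg/min
4334 mcg/min × 60 min/hr = 260040 mcg/hr
Concentration = 1335 mg ÷ 908 mL = 1.470264 mg/mL = 1470.264 mcg/mL
Rate = 260040 mcg/hr ÷ 1470.264 mcg/mL = 176.8662 mL/hr
Volume infused so far = 176.8662 mL/hr × 1.1 hr = 194.5528 mL
Volume remaining = 908 − 194.5528 = 713.4472 mL
New rate:
Dose = 52.1 mcg/kg/min × 98.5 kg = 5131.85 mcg/min
5131.85 mcg/min × 60 min/hr = 307911 mcg/hr
Rate = 307911 mcg/hr ÷ 1470.264 mcg/mL = 209.4256 mL/hr
Time remaining = 713.4472 mL ÷ 209.4256 mL/hr = 3.406686 hr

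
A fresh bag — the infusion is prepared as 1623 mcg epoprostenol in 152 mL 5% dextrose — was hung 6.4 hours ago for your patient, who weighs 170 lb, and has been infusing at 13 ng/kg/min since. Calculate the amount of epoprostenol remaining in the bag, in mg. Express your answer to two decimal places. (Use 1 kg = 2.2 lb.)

Weight = 170 lb ÷ 2.2 lb/kg = 77.27273 kg
Dose = 13 ng/kg/min × 77.27273 kg = 1004.545 ng/min
1004.545 ng/min × 60 min/hr = 60272.73 ng/hr
Concentration = 1623 mcg ÷ 152 mL = 10.67763 mcg/mL = 10677.63 ng/mL
Rate = 60272.73 ng/hr ÷ 10677.63 ng/mL = 5.644766 mL/hr
Volume infused = 5.644766 mL/hr × 6.4 hr = 36.1265 mL
Volume remaining = 152 − 36.1265 = 115.8735 mL
Drug remaining = 115.8735 mL × 10677.63 ng/mL = 1237255 ng = 1.237255 mg

1.24 mg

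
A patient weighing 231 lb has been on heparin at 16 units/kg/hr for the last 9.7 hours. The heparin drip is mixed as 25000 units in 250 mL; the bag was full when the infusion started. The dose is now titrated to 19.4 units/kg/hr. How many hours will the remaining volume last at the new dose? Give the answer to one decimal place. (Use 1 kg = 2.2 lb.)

Initial rate:
Weight = 231 lb ÷ 2.2 lb/kg = 105 kg
Dose = 16 units/kg/hr × 105 kg = 1680 units/hr
Concentration = 25000 units ÷ 250 mL = 100 units/mL
Rate = 1680 units/hr ÷ 100 units/mL = 16.8 mL/hr
Volume infused so far = 16.8 mL/hr × 9.7 hr = 162.96 mL
Volume remaining = 250 − 162.96 = 87.04 mL
New rate:
Dose = 19.4 units/kg/hr × 105 kg = 2037 units/hr
Rate = 2037 units/hr ÷ 100 units/mL = 20.37 mL/hr
Time remaining = 87.04 mL ÷ 20.37 mL/hr = 4.27295 hr

4.3 hours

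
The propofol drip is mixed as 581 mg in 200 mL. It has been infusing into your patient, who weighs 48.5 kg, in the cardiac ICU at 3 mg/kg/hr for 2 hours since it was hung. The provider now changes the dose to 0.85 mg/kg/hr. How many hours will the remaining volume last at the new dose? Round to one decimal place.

7.0 hours

Initial rate:
Dose = 3 mg/kg/hr × 48.5 kg = 145.5 mg/hr
Concentration = 581 mg ÷ 200 mL = 2.905 mg/mL
Rate = 145.5 mg/hr ÷ 2.905 mg/mL = 50.08606 mL/hr
Volume infused so far = 50.08606 mL/hr × 2 hr = 100.1721 mL
Volume remaining = 200 − 100.1721 = 99.82788 mL
New rate:
Dose = 0.85 mg/kg/hr × 48.5 kg = 41.225 mg/hr
Rate = 41.225 mg/hr ÷ 2.905 mg/mL = 14.19105 mL/hr
Time remaining = 99.82788 mL ÷ 14.19105 mL/hr = 7.034566 hr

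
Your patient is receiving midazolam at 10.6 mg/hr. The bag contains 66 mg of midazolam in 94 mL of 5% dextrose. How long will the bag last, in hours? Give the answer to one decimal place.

Concentration = 66 mg ÷ 94 mL = 0.7021277 mg/mL
Rate = 10.6 mg/hr ÷ 0.7021277 mg/mL = 15.09697 mL/hr
Duration = 94 mL ÷ 15.09697 mL/hr = 6.226415 hr

6.2 hours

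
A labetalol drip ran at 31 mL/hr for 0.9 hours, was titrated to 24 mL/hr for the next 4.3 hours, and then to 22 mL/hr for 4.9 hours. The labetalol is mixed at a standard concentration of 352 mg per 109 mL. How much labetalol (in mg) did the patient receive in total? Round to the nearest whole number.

771 mg

Concentration = 352 mg ÷ 109 mL = 3.229358 mg/mL
Stage 1: 31 mL/hr × 0.9 hr = 27.9 mL → 27.9 mL × 3.229358 mg/mL = 90.09908 mg
Stage 2: 24 mL/hr × 4.3 hr = 103.2 mL → 103.2 mL × 3.229358 mg/mL = 333.2697 mg
Stage 3: 22 mL/hr × 4.9 hr = 107.8 mL → 107.8 mL × 3.229358 mg/mL = 348.1248 mg
Total = 90.09908 + 333.2697 + 348.1248 = 771.4936 mg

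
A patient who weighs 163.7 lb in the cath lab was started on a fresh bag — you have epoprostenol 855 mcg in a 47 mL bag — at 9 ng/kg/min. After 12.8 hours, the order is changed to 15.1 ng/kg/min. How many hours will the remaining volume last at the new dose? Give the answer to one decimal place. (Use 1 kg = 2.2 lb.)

5.1 hours

Initial rate:
Weight = 163.7 lb ÷ 2.2 lb/kg = 74.40909 kg
Dose = 9 ng/kg/min × 74.40909 kg = 669.6818 ng/min
669.6818 ng/min × 60 min/hr = 40180.91 ng/hr
Concentration = 855 mcg ÷ 47 mL = 18.19149 mcg/mL = 18191.49 ng/mL
Rate = 40180.91 ng/hr ÷ 18191.49 ng/mL = 2.208775 mL/hr
Volume infused so far = 2.208775 mL/hr × 12.8 hr = 28.27232 mL
Volume remaining = 47 − 28.27232 = 18.72768 mL
New rate:
Dose = 15.1 ng/kg/min × 74.40909 kg = 1123.577 ng/min
1123.577 ng/min × 60 min/hr = 67414.64 ng/hr
Rate = 67414.64 ng/hr ÷ 18191.49 ng/mL = 3.705834 mL/hr
Time remaining = 18.72768 mL ÷ 3.705834 mL/hr = 5.053567 hr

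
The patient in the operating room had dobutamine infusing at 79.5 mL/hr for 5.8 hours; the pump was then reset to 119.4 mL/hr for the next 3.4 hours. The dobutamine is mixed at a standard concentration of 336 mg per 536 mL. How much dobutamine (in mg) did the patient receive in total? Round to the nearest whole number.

544 mg

Concentration = 336 mg ÷ 536 mL = 0.6268657 mg/mL
Stage 1: 79.5 mL/hr × 5.8 hr = 461.1 mL → 461.1 mL × 0.6268657 mg/mL = 289.0478 mg
Stage 2: 119.4 mL/hr × 3.4 hr = 405.96 mL → 405.96 mL × 0.6268657 mg/mL = 254.4824 mg
Total = 289.0478 + 254.4824 = 543.5301 mg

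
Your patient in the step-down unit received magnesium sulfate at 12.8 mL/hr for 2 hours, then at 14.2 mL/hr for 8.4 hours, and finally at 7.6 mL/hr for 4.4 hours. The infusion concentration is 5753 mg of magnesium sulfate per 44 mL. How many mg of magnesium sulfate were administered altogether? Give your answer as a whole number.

23315 mg

Concentration = 5753 mg ÷ 44 mL = 130.75 mg/mL
Stage 1: 12.8 mL/hr × 2 hr = 25.6 mL → 25.6 mL × 130.75 mg/mL = 3347.2 mg
Stage 2: 14.2 mL/hr × 8.4 hr = 119.28 mL → 119.28 mL × 130.75 mg/mL = 15595.86 mg
Stage 3: 7.6 mL/hr × 4.4 hr = 33.44 mL → 33.44 mL × 130.75 mg/mL = 4372.28 mg
Total = 3347.2 + 15595.86 + 4372.28 = 23315.34 mg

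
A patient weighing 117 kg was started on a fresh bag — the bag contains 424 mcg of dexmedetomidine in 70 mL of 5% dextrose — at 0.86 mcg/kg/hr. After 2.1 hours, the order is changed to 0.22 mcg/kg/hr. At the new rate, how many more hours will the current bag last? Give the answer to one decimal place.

8.3 hours

Initial rate:
Dose = 0.86 mcg/kg/hr × 117 kg = 100.62 mcg/hr
Concentration = 424 mcg ÷ 70 mL = 6.057143 mcg/mL
Rate = 100.62 mcg/hr ÷ 6.057143 mcg/mL = 16.61179 mL/hr
Volume infused so far = 16.61179 mL/hr × 2.1 hr = 34.88476 mL
Volume remaining = 70 − 34.88476 = 35.11524 mL
New rate:
Dose = 0.22 mcg/kg/hr × 117 kg = 25.74 mcg/hr
Rate = 25.74 mcg/hr ÷ 6.057143 mcg/mL = 4.249528 mL/hr
Time remaining = 35.11524 mL ÷ 4.249528 mL/hr = 8.263326 hr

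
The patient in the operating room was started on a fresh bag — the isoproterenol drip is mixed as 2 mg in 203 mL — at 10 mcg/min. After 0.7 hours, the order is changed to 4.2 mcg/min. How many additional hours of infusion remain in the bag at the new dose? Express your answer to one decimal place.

6.3 hours

Initial rate:
10 mcg/min × 60 min/hr = 600 mcg/hr
Concentration = 2 mg ÷ 203 mL = 0.009852217 mg/mL = 9.852217 mcg/mL
Rate = 600 mcg/hr ÷ 9.852217 mcg/mL = 60.9 mL/hr
Volume infused so far = 60.9 mL/hr × 0.7 hr = 42.63 mL
Volume remaining = 203 − 42.63 = 160.37 mL
New rate:
4.2 mcg/min × 60 min/hr = 252 mcg/hr
Rate = 252 mcg/hr ÷ 9.852217 mcg/mL = 25.578 mL/hr
Time remaining = 160.37 mL ÷ 25.578 mL/hr = 6.269841 hr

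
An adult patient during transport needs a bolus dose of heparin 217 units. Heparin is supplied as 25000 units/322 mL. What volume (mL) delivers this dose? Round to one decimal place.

Concentration = 25000 units ÷ 322 mL = 77.63975 units/mL
Volume = 217 units ÷ 77.63975 units/mL = 2.79496 mL

2.8 mL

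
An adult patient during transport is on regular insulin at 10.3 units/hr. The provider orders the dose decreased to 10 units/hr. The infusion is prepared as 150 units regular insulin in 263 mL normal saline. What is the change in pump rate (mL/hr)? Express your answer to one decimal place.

At the current dose:
Concentration = 150 units ÷ 263 mL = 0.5703422 units/mL
Rate = 10.3 units/hr ÷ 0.5703422 units/mL = 18.05933 mL/hr
At the new dose:
Rate = 10 units/hr ÷ 0.5703422 units/mL = 17.53333 mL/hr
Change = 17.53333 − 18.05933 = -0.526 mL/hr → 0.526 mL/hr decrease

0.5 mL/hr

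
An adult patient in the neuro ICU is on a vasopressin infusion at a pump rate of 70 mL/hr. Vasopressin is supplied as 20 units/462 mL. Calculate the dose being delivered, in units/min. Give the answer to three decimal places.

Concentration = 20 units ÷ 462 mL = 0.04329004 units/mL
Drug rate = 70 mL/hr × 0.04329004 units/mL = 3.030303 units/hr
3.030303 units/hr ÷ 60 min/hr = 0.05050505 units/min

0.051 units/min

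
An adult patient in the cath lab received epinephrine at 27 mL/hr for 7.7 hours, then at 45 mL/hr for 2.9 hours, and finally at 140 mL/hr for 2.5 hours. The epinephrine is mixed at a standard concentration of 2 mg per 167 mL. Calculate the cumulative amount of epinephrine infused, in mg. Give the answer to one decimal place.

8.2 mg

Concentration = 2 mg ÷ 167 mL = 0.01197605 mg/mL
Stage 1: 27 mL/hr × 7.7 hr = 207.9 mL → 207.9 mL × 0.01197605 mg/mL = 2.48982 mg
Stage 2: 45 mL/hr × 2.9 hr = 130.5 mL → 130.5 mL × 0.01197605 mg/mL = 1.562874 mg
Stage 3: 140 mL/hr × 2.5 hr = 350 mL → 350 mL × 0.01197605 mg/mL = 4.191617 mg
Total = 2.48982 + 1.562874 + 4.191617 = 8.244311 mg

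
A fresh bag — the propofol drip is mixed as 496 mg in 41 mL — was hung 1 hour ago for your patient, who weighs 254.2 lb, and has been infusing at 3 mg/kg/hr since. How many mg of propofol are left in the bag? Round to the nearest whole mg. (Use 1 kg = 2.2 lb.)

Weight = 254.2 lb ÷ 2.2 lb/kg = 115.5455 kg
Dose = 3 mg/kg/hr × 115.5455 kg = 346.6364 mg/hr
Concentration = 496 mg ÷ 41 mL = 12.09756 mg/mL
Rate = 346.6364 mg/hr ÷ 12.09756 mg/mL = 28.65341 mL/hr
Volume infused = 28.65341 mL/hr × 1 hr = 28.65341 mL
Volume remaining = 41 − 28.65341 = 12.34659 mL
Drug remaining = 12.34659 mL × 12.09756 mg/mL = 149.3636 mg

149 mg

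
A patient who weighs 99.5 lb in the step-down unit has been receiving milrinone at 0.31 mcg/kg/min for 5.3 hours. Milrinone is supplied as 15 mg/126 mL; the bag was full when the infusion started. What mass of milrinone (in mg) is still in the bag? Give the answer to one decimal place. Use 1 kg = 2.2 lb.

Weight = 99.5 lb ÷ 2.2 lb/kg = 45.22727 kg
Dose = 0.31 mcg/kg/min × 45.22727 kg = 14.02045 mcg/min
14.02045 mcg/min × 60 min/hr = 841.2273 mcg/hr
Concentration = 15 mg ÷ 126 mL = 0.1190476 mg/mL = 119.0476 mcg/mL
Rate = 841.2273 mcg/hr ÷ 119.0476 mcg/mL = 7.066309 mL/hr
Volume infused = 7.066309 mL/hr × 5.3 hr = 37.45144 mL
Volume remaining = 126 − 37.45144 = 88.54856 mL
Drug remaining = 88.54856 mL × 119.0476 mcg/mL = 10541.5 mcg = 10.5415 mg

10.5 mg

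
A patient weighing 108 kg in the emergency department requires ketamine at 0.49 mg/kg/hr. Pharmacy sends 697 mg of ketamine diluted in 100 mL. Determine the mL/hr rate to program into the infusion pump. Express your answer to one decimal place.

Dose = 0.49 mg/kg/hr × 108 kg = 52.92 mg/hr
Concentration = 697 mg ÷ 100 mL = 6.97 mg/mL
Rate = 52.92 mg/hr ÷ 6.97 mg/mL = 7.592539 mL/hr

7.6 mL/hr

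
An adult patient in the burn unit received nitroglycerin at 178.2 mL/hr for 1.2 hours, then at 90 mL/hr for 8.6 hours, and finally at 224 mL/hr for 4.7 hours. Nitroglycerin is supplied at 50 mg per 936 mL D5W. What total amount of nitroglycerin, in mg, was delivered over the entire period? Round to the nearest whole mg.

Concentration = 50 mg ÷ 936 mL = 0.0534188 mg/mL
Stage 1: 178.2 mL/hr × 1.2 hr = 213.84 mL → 213.84 mL × 0.0534188 mg/mL = 11.42308 mg
Stage 2: 90 mL/hr × 8.6 hr = 774 mL → 774 mL × 0.0534188 mg/mL = 41.34615 mg
Stage 3: 224 mL/hr × 4.7 hr = 1052.8 mL → 1052.8 mL × 0.0534188 mg/mL = 56.23932 mg
Total = 11.42308 + 41.34615 + 56.23932 = 109.0085 mg

109 mg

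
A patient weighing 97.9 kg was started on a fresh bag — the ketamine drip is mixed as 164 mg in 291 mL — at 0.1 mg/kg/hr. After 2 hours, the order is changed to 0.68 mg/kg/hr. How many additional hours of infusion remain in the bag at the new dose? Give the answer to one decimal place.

2.2 hours

Initial rate:
Dose = 0.1 mg/kg/hr × 97.9 kg = 9.79 mg/hr
Concentration = 164 mg ÷ 291 mL = 0.5635739 mg/mL
Rate = 9.79 mg/hr ÷ 0.5635739 mg/mL = 17.37128 mL/hr
Volume infused so far = 17.37128 mL/hr × 2 hr = 34.74256 mL
Volume remaining = 291 − 34.74256 = 256.2574 mL
New rate:
Dose = 0.68 mg/kg/hr × 97.9 kg = 66.572 mg/hr
Rate = 66.572 mg/hr ÷ 0.5635739 mg/mL = 118.1247 mL/hr
Time remaining = 256.2574 mL ÷ 118.1247 mL/hr = 2.169381 hr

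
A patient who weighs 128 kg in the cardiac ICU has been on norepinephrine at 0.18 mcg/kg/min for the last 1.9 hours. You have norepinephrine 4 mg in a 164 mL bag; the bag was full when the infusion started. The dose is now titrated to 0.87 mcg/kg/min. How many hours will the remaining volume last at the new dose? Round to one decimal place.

0.2 hours

Initial rate:
Dose = 0.18 mcg/kg/min × 128 kg = 23.04 mcg/min
23.04 mcg/min × 60 min/hr = 1382.4 mcg/hr
Concentration = 4 mg ÷ 164 mL = 0.02439024 mg/mL = 24.39024 mcg/mL
Rate = 1382.4 mcg/hr ÷ 24.39024 mcg/mL = 56.6784 mL/hr
Volume infused so far = 56.6784 mL/hr × 1.9 hr = 107.689 mL
Volume remaining = 164 − 107.689 = 56.31104 mL
New rate:
Dose = 0.87 mcg/kg/min × 128 kg = 111.36 mcg/min
111.36 mcg/min × 60 min/hr = 6681.6 mcg/hr
Rate = 6681.6 mcg/hr ÷ 24.39024 mcg/mL = 273.9456 mL/hr
Time remaining = 56.31104 mL ÷ 273.9456 mL/hr = 0.2055556 hr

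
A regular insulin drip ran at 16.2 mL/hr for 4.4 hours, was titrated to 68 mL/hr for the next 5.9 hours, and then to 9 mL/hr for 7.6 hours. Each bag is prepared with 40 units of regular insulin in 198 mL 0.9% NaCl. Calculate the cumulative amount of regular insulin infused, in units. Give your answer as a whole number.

109 units

Concentration = 40 units ÷ 198 mL = 0.2020202 units/mL
Stage 1: 16.2 mL/hr × 4.4 hr = 71.28 mL → 71.28 mL × 0.2020202 units/mL = 14.4 units
Stage 2: 68 mL/hr × 5.9 hr = 401.2 mL → 401.2 mL × 0.2020202 units/mL = 81.05051 units
Stage 3: 9 mL/hr × 7.6 hr = 68.4 mL → 68.4 mL × 0.2020202 units/mL = 13.81818 units
Total = 14.4 + 81.05051 + 13.81818 = 109.2687 units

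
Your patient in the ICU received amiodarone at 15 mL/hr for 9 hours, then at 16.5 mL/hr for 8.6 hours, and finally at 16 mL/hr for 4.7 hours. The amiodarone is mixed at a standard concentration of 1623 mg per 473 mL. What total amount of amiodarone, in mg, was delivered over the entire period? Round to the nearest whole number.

1208 mg

Concentration = 1623 mg ÷ 473 mL = 3.43129 mg/mL
Stage 1: 15 mL/hr × 9 hr = 135 mL → 135 mL × 3.43129 mg/mL = 463.2241 mg
Stage 2: 16.5 mL/hr × 8.6 hr = 141.9 mL → 141.9 mL × 3.43129 mg/mL = 486.9 mg
Stage 3: 16 mL/hr × 4.7 hr = 75.2 mL → 75.2 mL × 3.43129 mg/mL = 258.033 mg
Total = 463.2241 + 486.9 + 258.033 = 1208.157 mg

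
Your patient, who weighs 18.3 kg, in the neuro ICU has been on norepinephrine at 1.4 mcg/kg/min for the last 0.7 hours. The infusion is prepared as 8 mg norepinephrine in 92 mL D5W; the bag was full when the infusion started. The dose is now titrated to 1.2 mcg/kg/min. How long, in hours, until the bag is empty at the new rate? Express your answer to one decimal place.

Initial rate:
Dose = 1.4 mcg/kg/min × 18.3 kg = 25.62 mcg/min
25.62 mcg/min × 60 min/hr = 1537.2 mcg/hr
Concentration = 8 mg ÷ 92 mL = 0.08695652 mg/mL = 86.95652 mcg/mL
Rate = 1537.2 mcg/hr ÷ 86.95652 mcg/mL = 17.6778 mL/hr
Volume infused so far = 17.6778 mL/hr × 0.7 hr = 12.37446 mL
Volume remaining = 92 − 12.37446 = 79.62554 mL
New rate:
Dose = 1.2 mcg/kg/min × 18.3 kg = 21.96 mcg/min
21.96 mcg/min × 60 min/hr = 1317.6 mcg/hr
Rate = 1317.6 mcg/hr ÷ 86.95652 mcg/mL = 15.1524 mL/hr
Time remaining = 79.62554 mL ÷ 15.1524 mL/hr = 5.254979 hr

5.3 hours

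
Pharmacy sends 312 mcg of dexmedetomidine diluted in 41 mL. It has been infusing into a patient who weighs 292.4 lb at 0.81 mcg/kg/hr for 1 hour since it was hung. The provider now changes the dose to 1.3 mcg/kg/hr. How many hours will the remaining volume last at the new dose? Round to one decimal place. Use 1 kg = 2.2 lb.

1.2 hours

Initial rate:
Weight = 292.4 lb ÷ 2.2 lb/kg = 132.9091 kg
Dose = 0.81 mcg/kg/hr × 132.9091 kg = 107.6564 mcg/hr
Concentration = 312 mcg ÷ 41 mL = 7.609756 mcg/mL
Rate = 107.6564 mcg/hr ÷ 7.609756 mcg/mL = 14.14715 mL/hr
Volume infused so far = 14.14715 mL/hr × 1 hr = 14.14715 mL
Volume remaining = 41 − 14.14715 = 26.85285 mL
New rate:
Dose = 1.3 mcg/kg/hr × 132.9091 kg = 172.7818 mcg/hr
Rate = 172.7818 mcg/hr ÷ 7.609756 mcg/mL = 22.7053 mL/hr
Time remaining = 26.85285 mL ÷ 22.7053 mL/hr = 1.182669 hr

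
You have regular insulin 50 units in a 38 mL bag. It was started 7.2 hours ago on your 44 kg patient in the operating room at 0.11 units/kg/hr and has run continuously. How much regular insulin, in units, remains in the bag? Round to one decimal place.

Dose = 0.11 units/kg/hr × 44 kg = 4.84 units/hr
Concentration = 50 units ÷ 38 mL = 1.315789 units/mL
Rate = 4.84 units/hr ÷ 1.315789 units/mL = 3.6784 mL/hr
Volume infused = 3.6784 mL/hr × 7.2 hr = 26.48448 mL
Volume remaining = 38 − 26.48448 = 11.51552 mL
Drug remaining = 11.51552 mL × 1.315789 units/mL = 15.152 units

15.2 units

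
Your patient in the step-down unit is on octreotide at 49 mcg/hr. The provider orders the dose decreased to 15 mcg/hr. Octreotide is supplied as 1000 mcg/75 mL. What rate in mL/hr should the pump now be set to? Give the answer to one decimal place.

1.1 mL/hr

Concentration = 1000 mcg ÷ 75 mL = 13.33333 mcg/mL
Rate = 15 mcg/hr ÷ 13.33333 mcg/mL = 1.125 mL/hr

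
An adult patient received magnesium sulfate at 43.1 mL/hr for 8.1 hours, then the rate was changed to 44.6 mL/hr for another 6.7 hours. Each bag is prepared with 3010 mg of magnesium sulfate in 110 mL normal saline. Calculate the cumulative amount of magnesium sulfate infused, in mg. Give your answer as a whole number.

Concentration = 3010 mg ÷ 110 mL = 27.36364 mg/mL
Stage 1: 43.1 mL/hr × 8.1 hr = 349.11 mL → 349.11 mL × 27.36364 mg/mL = 9552.919 mg
Stage 2: 44.6 mL/hr × 6.7 hr = 298.82 mL → 298.82 mL × 27.36364 mg/mL = 8176.802 mg
Total = 9552.919 + 8176.802 = 17729.72 mg

17730 mg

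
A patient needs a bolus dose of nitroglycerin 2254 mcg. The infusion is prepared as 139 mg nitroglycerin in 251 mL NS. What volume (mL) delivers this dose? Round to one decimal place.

Concentration = 139 mg ÷ 251 mL = 0.5537849 mg/mL = 553.7849 mcg/mL
Volume = 2254 mcg ÷ 553.7849 mcg/mL = 4.070173 mL

4.1 mL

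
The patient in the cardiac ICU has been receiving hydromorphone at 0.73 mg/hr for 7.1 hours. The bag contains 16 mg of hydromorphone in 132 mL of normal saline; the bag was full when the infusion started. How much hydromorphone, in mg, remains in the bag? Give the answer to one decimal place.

10.8 mg

Concentration = 16 mg ÷ 132 mL = 0.1212121 mg/mL
Rate = 0.73 mg/hr ÷ 0.1212121 mg/mL = 6.0225 mL/hr
Volume infused = 6.0225 mL/hr × 7.1 hr = 42.75975 mL
Volume remaining = 132 − 42.75975 = 89.24025 mL
Drug remaining = 89.24025 mL × 0.1212121 mg/mL = 10.817 mg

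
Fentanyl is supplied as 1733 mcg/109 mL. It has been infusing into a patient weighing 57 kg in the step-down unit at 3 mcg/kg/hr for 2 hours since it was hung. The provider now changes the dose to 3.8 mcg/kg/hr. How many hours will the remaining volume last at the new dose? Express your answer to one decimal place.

Initial rate:
Dose = 3 mcg/kg/hr × 57 kg = 171 mcg/hr
Concentration = 1733 mcg ÷ 109 mL = 15.89908 mcg/mL
Rate = 171 mcg/hr ÷ 15.89908 mcg/mL = 10.75534 mL/hr
Volume infused so far = 10.75534 mL/hr × 2 hr = 21.51068 mL
Volume remaining = 109 − 21.51068 = 87.48932 mL
New rate:
Dose = 3.8 mcg/kg/hr × 57 kg = 216.6 mcg/hr
Rate = 216.6 mcg/hr ÷ 15.89908 mcg/mL = 13.62343 mL/hr
Time remaining = 87.48932 mL ÷ 13.62343 mL/hr = 6.421976 hr

6.4 hours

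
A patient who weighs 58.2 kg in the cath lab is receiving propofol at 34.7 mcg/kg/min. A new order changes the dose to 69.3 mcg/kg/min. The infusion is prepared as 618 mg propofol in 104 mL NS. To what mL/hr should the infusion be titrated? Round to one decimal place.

Dose = 69.3 mcg/kg/min × 58.2 kg = 4033.26 mcg/min
4033.26 mcg/min × 60 min/hr = 241995.6 mcg/hr
Concentration = 618 mg ÷ 104 mL = 5.942308 mg/mL = 5942.308 mcg/mL
Rate = 241995.6 mcg/hr ÷ 5942.308 mcg/mL = 40.72418 mL/hr

40.7 mL/hr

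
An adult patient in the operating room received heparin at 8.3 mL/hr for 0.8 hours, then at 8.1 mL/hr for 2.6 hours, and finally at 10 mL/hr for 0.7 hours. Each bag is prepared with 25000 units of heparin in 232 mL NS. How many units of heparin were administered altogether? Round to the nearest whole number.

Concentration = 25000 units ÷ 232 mL = 107.7586 units/mL
Stage 1: 8.3 mL/hr × 0.8 hr = 6.64 mL → 6.64 mL × 107.7586 units/mL = 715.5172 units
Stage 2: 8.1 mL/hr × 2.6 hr = 21.06 mL → 21.06 mL × 107.7586 units/mL = 2269.397 units
Stage 3: 10 mL/hr × 0.7 hr = 7 mL → 7 mL × 107.7586 units/mL = 754.3103 units
Total = 715.5172 + 2269.397 + 754.3103 = 3739.224 units

3739 units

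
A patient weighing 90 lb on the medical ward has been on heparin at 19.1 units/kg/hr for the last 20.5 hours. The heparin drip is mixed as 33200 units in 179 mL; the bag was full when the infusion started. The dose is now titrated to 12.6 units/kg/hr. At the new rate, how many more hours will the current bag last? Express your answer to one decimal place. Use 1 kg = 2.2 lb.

Initial rate:
Weight = 90 lb ÷ 2.2 lb/kg = 40.90909 kg
Dose = 19.1 units/kg/hr × 40.90909 kg = 781.3636 units/hr
Concentration = 33200 units ÷ 179 mL = 185.4749 units/mL
Rate = 781.3636 units/hr ÷ 185.4749 units/mL = 4.212774 mL/hr
Volume infused so far = 4.212774 mL/hr × 20.5 hr = 86.36186 mL
Volume remaining = 179 − 86.36186 = 92.63814 mL
New rate:
Dose = 12.6 units/kg/hr × 40.90909 kg = 515.4545 units/hr
Rate = 515.4545 units/hr ÷ 185.4749 units/mL = 2.779107 mL/hr
Time remaining = 92.63814 mL ÷ 2.779107 mL/hr = 33.33377 hr

33.3 hours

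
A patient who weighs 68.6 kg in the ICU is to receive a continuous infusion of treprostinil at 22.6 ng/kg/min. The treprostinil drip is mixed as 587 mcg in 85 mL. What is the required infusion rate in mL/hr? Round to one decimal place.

Dose = 22.6 ng/kg/min × 68.6 kg = 1550.36 ng/min
1550.36 ng/min × 60 min/hr = 93021.6 ng/hr
Concentration = 587 mcg ÷ 85 mL = 6.905882 mcg/mL = 6905.882 ng/mL
Rate = 93021.6 ng/hr ÷ 6905.882 ng/mL = 13.46991 mL/hr

13.5 mL/hr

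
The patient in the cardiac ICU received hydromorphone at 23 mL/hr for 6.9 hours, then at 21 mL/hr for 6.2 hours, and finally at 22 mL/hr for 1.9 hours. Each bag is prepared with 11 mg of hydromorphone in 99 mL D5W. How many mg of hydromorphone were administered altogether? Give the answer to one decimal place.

Concentration = 11 mg ÷ 99 mL = 0.1111111 mg/mL
Stage 1: 23 mL/hr × 6.9 hr = 158.7 mL → 158.7 mL × 0.1111111 mg/mL = 17.63333 mg
Stage 2: 21 mL/hr × 6.2 hr = 130.2 mL → 130.2 mL × 0.1111111 mg/mL = 14.46667 mg
Stage 3: 22 mL/hr × 1.9 hr = 41.8 mL → 41.8 mL × 0.1111111 mg/mL = 4.644444 mg
Total = 17.63333 + 14.46667 + 4.644444 = 36.74444 mg

36.7 mg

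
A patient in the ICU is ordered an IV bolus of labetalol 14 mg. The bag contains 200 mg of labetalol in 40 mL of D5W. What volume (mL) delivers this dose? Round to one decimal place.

Concentration = 200 mg ÷ 40 mL = 5 mg/mL
Volume = 14 mg ÷ 5 mg/mL = 2.8 mL

2.8 mL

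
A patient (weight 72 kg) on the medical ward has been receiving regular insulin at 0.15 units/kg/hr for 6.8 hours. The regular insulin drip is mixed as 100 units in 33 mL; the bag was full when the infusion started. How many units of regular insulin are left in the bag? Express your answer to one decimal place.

26.6 units

Dose = 0.15 units/kg/hr × 72 kg = 10.8 units/hr
Concentration = 100 units ÷ 33 mL = 3.030303 units/mL
Rate = 10.8 units/hr ÷ 3.030303 units/mL = 3.564 mL/hr
Volume infused = 3.564 mL/hr × 6.8 hr = 24.2352 mL
Volume remaining = 33 − 24.2352 = 8.7648 mL
Drug remaining = 8.7648 mL × 3.030303 units/mL = 26.56 units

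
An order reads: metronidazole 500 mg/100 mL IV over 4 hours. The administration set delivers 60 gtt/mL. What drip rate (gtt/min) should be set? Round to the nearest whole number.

100 mL ÷ (4 hr × 60 = 240 min) = 0.4166667 mL/min
0.4166667 mL/min × 60 gtt/mL = 25 gtt/min

25 gtt/min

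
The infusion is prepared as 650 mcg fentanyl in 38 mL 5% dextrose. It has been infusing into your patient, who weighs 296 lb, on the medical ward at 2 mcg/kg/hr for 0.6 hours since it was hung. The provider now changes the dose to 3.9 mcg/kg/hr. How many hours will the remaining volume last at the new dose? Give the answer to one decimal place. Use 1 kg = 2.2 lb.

0.9 hours

Initial rate:
Weight = 296 lb ÷ 2.2 lb/kg = 134.5455 kg
Dose = 2 mcg/kg/hr × 134.5455 kg = 269.0909 mcg/hr
Concentration = 650 mcg ÷ 38 mL = 17.10526 mcg/mL
Rate = 269.0909 mcg/hr ÷ 17.10526 mcg/mL = 15.73147 mL/hr
Volume infused so far = 15.73147 mL/hr × 0.6 hr = 9.438881 mL
Volume remaining = 38 − 9.438881 = 28.56112 mL
New rate:
Dose = 3.9 mcg/kg/hr × 134.5455 kg = 524.7273 mcg/hr
Rate = 524.7273 mcg/hr ÷ 17.10526 mcg/mL = 30.67636 mL/hr
Time remaining = 28.56112 mL ÷ 30.67636 mL/hr = 0.9310464 hr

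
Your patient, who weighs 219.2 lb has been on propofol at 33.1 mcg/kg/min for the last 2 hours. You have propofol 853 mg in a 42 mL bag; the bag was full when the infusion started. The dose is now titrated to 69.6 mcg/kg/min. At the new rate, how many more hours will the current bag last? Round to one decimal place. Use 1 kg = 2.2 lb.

1.1 hours

Initial rate:
Weight = 219.2 lb ÷ 2.2 lb/kg = 99.63636 kg
Dose = 33.1 mcg/kg/min × 99.63636 kg = 3297.964 mcg/min
3297.964 mcg/min × 60 min/hr = 197877.8 mcg/hr
Concentration = 853 mg ÷ 42 mL = 20.30952 mg/mL = 20309.52 mcg/mL
Rate = 197877.8 mcg/hr ÷ 20309.52 mcg/mL = 9.743105 mL/hr
Volume infused so far = 9.743105 mL/hr × 2 hr = 19.48621 mL
Volume remaining = 42 − 19.48621 = 22.51379 mL
New rate:
Dose = 69.6 mcg/kg/min × 99.63636 kg = 6934.691 mcg/min
6934.691 mcg/min × 60 min/hr = 416081.5 mcg/hr
Rate = 416081.5 mcg/hr ÷ 20309.52 mcg/mL = 20.48701 mL/hr
Time remaining = 22.51379 mL ÷ 20.48701 mL/hr = 1.09893 hr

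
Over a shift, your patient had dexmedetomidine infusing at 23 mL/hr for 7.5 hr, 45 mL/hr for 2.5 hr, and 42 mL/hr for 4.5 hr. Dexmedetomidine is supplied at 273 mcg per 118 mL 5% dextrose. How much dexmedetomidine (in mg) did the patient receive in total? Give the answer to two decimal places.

Concentration = 273 mcg ÷ 118 mL = 2.313559 mcg/mL
Stage 1: 23 mL/hr × 7.5 hr = 172.5 mL → 172.5 mL × 2.313559 mcg/mL = 399.089 mcg
Stage 2: 45 mL/hr × 2.5 hr = 112.5 mL → 112.5 mL × 2.313559 mcg/mL = 260.2754 mcg
Stage 3: 42 mL/hr × 4.5 hr = 189 mL → 189 mL × 2.313559 mcg/mL = 437.2627 mcg
Total = 399.089 + 260.2754 + 437.2627 = 1096.627 mcg = 1.096627 mg

1.10 mg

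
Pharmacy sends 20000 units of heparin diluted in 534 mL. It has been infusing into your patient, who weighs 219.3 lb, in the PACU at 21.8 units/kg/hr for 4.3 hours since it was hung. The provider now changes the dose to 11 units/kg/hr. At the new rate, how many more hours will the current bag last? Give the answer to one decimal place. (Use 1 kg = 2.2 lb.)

9.7 hours

Initial rate:
Weight = 219.3 lb ÷ 2.2 lb/kg = 99.68182 kg
Dose = 21.8 units/kg/hr × 99.68182 kg = 2173.064 units/hr
Concentration = 20000 units ÷ 534 mL = 37.45318 units/mL
Rate = 2173.064 units/hr ÷ 37.45318 units/mL = 58.0208 mL/hr
Volume infused so far = 58.0208 mL/hr × 4.3 hr = 249.4894 mL
Volume remaining = 534 − 249.4894 = 284.5106 mL
New rate:
Dose = 11 units/kg/hr × 99.68182 kg = 1096.5 units/hr
Rate = 1096.5 units/hr ÷ 37.45318 units/mL = 29.27655 mL/hr
Time remaining = 284.5106 mL ÷ 29.27655 mL/hr = 9.718036 hr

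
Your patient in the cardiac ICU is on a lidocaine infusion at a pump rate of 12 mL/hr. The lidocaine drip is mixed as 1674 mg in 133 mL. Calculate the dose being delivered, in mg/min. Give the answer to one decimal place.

Concentration = 1674 mg ÷ 133 mL = 12.58647 mg/mL
Drug rate = 12 mL/hr × 12.58647 mg/mL = 151.0376 mg/hr
151.0376 mg/hr ÷ 60 min/hr = 2.517293 mg/min

2.5 mg/min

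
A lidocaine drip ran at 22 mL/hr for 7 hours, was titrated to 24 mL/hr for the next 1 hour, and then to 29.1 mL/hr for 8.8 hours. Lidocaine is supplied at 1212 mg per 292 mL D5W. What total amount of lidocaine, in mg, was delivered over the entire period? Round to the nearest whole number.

Concentration = 1212 mg ÷ 292 mL = 4.150685 mg/mL
Stage 1: 22 mL/hr × 7 hr = 154 mL → 154 mL × 4.150685 mg/mL = 639.2055 mg
Stage 2: 24 mL/hr × 1 hr = 24 mL → 24 mL × 4.150685 mg/mL = 99.61644 mg
Stage 3: 29.1 mL/hr × 8.8 hr = 256.08 mL → 256.08 mL × 4.150685 mg/mL = 1062.907 mg
Total = 639.2055 + 99.61644 + 1062.907 = 1801.729 mg

1802 mg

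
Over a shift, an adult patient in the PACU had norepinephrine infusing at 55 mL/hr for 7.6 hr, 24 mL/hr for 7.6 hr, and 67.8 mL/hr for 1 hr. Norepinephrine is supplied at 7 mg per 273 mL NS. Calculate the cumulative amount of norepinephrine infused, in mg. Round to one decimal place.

Concentration = 7 mg ÷ 273 mL = 0.02564103 mg/mL
Stage 1: 55 mL/hr × 7.6 hr = 418 mL → 418 mL × 0.02564103 mg/mL = 10.71795 mg
Stage 2: 24 mL/hr × 7.6 hr = 182.4 mL → 182.4 mL × 0.02564103 mg/mL = 4.676923 mg
Stage 3: 67.8 mL/hr × 1 hr = 67.8 mL → 67.8 mL × 0.02564103 mg/mL = 1.738462 mg
Total = 10.71795 + 4.676923 + 1.738462 = 17.13333 mg

17.1 mg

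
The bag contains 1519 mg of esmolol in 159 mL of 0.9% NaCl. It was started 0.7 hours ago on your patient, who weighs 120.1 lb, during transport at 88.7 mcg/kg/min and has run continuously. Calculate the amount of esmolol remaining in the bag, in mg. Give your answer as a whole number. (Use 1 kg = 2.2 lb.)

Weight = 120.1 lb ÷ 2.2 lb/kg = 54.59091 kg
Dose = 88.7 mcg/kg/min × 54.59091 kg = 4842.214 mcg/min
4842.214 mcg/min × 60 min/hr = 290532.8 mcg/hr
Concentration = 1519 mg ÷ 159 mL = 9.553459 mg/mL = 9553.459 mcg/mL
Rate = 290532.8 mcg/hr ÷ 9553.459 mcg/mL = 30.41127 mL/hr
Volume infused = 30.41127 mL/hr × 0.7 hr = 21.28789 mL
Volume remaining = 159 − 21.28789 = 137.7121 mL
Drug remaining = 137.7121 mL × 9553.459 mcg/mL = 1315627 mcg = 1315.627 mg

1316 mg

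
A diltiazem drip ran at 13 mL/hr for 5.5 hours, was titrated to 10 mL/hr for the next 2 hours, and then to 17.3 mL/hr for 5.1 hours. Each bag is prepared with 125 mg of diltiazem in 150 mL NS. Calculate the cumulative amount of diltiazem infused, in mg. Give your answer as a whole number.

Concentration = 125 mg ÷ 150 mL = 0.8333333 mg/mL
Stage 1: 13 mL/hr × 5.5 hr = 71.5 mL → 71.5 mL × 0.8333333 mg/mL = 59.58333 mg
Stage 2: 10 mL/hr × 2 hr = 20 mL → 20 mL × 0.8333333 mg/mL = 16.66667 mg
Stage 3: 17.3 mL/hr × 5.1 hr = 88.23 mL → 88.23 mL × 0.8333333 mg/mL = 73.525 mg
Total = 59.58333 + 16.66667 + 73.525 = 149.775 mg

150 mg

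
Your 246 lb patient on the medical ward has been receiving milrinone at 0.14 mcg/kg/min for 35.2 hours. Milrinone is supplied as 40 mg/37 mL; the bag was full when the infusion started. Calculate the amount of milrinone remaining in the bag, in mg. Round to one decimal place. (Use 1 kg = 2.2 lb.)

Weight = 246 lb ÷ 2.2 lb/kg = 111.8182 kg
Dose = 0.14 mcg/kg/min × 111.8182 kg = 15.65455 mcg/min
15.65455 mcg/min × 60 min/hr = 939.2727 mcg/hr
Concentration = 40 mg ÷ 37 mL = 1.081081 mg/mL = 1081.081 mcg/mL
Rate = 939.2727 mcg/hr ÷ 1081.081 mcg/mL = 0.8688273 mL/hr
Volume infused = 0.8688273 mL/hr × 35.2 hr = 30.58272 mL
Volume remaining = 37 − 30.58272 = 6.41728 mL
Drug remaining = 6.41728 mL × 1081.081 mcg/mL = 6937.6 mcg = 6.9376 mg

6.9 mg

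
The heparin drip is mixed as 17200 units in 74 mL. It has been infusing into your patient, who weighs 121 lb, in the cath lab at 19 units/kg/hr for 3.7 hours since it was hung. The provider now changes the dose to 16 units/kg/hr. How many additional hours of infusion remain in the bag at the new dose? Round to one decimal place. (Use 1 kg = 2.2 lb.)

Initial rate:
Weight = 121 lb ÷ 2.2 lb/kg = 55 kg
Dose = 19 units/kg/hr × 55 kg = 1045 units/hr
Concentration = 17200 units ÷ 74 mL = 232.4324 units/mL
Rate = 1045 units/hr ÷ 232.4324 units/mL = 4.49593 mL/hr
Volume infused so far = 4.49593 mL/hr × 3.7 hr = 16.63494 mL
Volume remaining = 74 − 16.63494 = 57.36506 mL
New rate:
Dose = 16 units/kg/hr × 55 kg = 880 units/hr
Rate = 880 units/hr ÷ 232.4324 units/mL = 3.786047 mL/hr
Time remaining = 57.36506 mL ÷ 3.786047 mL/hr = 15.1517 hr

15.2 hours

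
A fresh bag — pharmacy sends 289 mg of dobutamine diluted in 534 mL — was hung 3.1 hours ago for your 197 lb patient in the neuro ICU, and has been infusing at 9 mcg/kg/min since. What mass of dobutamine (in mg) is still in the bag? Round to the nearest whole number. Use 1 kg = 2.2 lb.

139 mg

Weight = 197 lb ÷ 2.2 lb/kg = 89.54545 kg
Dose = 9 mcg/kg/min × 89.54545 kg = 805.9091 mcg/min
805.9091 mcg/min × 60 min/hr = 48354.55 mcg/hr
Concentration = 289 mg ÷ 534 mL = 0.5411985 mg/mL = 541.1985 mcg/mL
Rate = 48354.55 mcg/hr ÷ 541.1985 mcg/mL = 89.34715 mL/hr
Volume infused = 89.34715 mL/hr × 3.1 hr = 276.9762 mL
Volume remaining = 534 − 276.9762 = 257.0238 mL
Drug remaining = 257.0238 mL × 541.1985 mcg/mL = 139100.9 mcg = 139.1009 mg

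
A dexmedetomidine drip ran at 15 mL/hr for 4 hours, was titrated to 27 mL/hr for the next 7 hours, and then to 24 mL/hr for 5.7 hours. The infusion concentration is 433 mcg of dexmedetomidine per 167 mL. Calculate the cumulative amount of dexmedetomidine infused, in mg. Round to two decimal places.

1.00 mg

Concentration = 433 mcg ÷ 167 mL = 2.592814 mcg/mL
Stage 1: 15 mL/hr × 4 hr = 60 mL → 60 mL × 2.592814 mcg/mL = 155.5689 mcg
Stage 2: 27 mL/hr × 7 hr = 189 mL → 189 mL × 2.592814 mcg/mL = 490.0419 mcg
Stage 3: 24 mL/hr × 5.7 hr = 136.8 mL → 136.8 mL × 2.592814 mcg/mL = 354.697 mcg
Total = 155.5689 + 490.0419 + 354.697 = 1000.308 mcg = 1.000308 mg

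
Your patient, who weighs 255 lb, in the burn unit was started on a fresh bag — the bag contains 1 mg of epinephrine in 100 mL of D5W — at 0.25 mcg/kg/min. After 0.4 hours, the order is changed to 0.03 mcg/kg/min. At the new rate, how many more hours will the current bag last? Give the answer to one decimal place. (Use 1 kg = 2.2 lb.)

Initial rate:
Weight = 255 lb ÷ 2.2 lb/kg = 115.9091 kg
Dose = 0.25 mcg/kg/min × 115.9091 kg = 28.97727 mcg/min
28.97727 mcg/min × 60 min/hr = 1738.636 mcg/hr
Concentration = 1 mg ÷ 100 mL = 0.01 mg/mL = 10 mcg/mL
Rate = 1738.636 mcg/hr ÷ 10 mcg/mL = 173.8636 mL/hr
Volume infused so far = 173.8636 mL/hr × 0.4 hr = 69.54545 mL
Volume remaining = 100 − 69.54545 = 30.45455 mL
New rate:
Dose = 0.03 mcg/kg/min × 115.9091 kg = 3.477273 mcg/min
3.477273 mcg/min × 60 min/hr = 208.6364 mcg/hr
Rate = 208.6364 mcg/hr ÷ 10 mcg/mL = 20.86364 mL/hr
Time remaining = 30.45455 mL ÷ 20.86364 mL/hr = 1.459695 hr

1.5 hours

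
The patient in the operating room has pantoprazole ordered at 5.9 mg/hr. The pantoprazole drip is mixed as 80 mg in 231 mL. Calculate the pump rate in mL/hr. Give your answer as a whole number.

17 mL/hr

Concentration = 80 mg ÷ 231 mL = 0.3463203 mg/mL
Rate = 5.9 mg/hr ÷ 0.3463203 mg/mL = 17.03625 mL/hr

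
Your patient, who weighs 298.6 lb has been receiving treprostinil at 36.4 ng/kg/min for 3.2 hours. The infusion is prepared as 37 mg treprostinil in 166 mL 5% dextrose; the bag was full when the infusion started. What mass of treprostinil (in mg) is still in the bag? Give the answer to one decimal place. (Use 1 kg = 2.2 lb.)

36.1 mg

Weight = 298.6 lb ÷ 2.2 lb/kg = 135.7273 kg
Dose = 36.4 ng/kg/min × 135.7273 kg = 4940.473 ng/min
4940.473 ng/min × 60 min/hr = 296428.4 ng/hr
Concentration = 37 mg ÷ 166 mL = 0.2228916 mg/mL = 222891.6 ng/mL
Rate = 296428.4 ng/hr ÷ 222891.6 ng/mL = 1.329922 mL/hr
Volume infused = 1.329922 mL/hr × 3.2 hr = 4.25575 mL
Volume remaining = 166 − 4.25575 = 161.7443 mL
Drug remaining = 161.7443 mL × 222891.6 ng/mL = 36051429 ng = 36.05143 mg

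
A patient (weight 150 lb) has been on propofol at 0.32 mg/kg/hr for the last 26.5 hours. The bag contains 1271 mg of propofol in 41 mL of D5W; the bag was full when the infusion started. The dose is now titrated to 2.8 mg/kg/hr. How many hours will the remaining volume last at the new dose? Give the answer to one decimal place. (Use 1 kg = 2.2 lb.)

3.6 hours

Initial rate:
Weight = 150 lb ÷ 2.2 lb/kg = 68.18182 kg
Dose = 0.32 mg/kg/hr × 68.18182 kg = 21.81818 mg/hr
Concentration = 1271 mg ÷ 41 mL = 31 mg/mL
Rate = 21.81818 mg/hr ÷ 31 mg/mL = 0.7038123 mL/hr
Volume infused so far = 0.7038123 mL/hr × 26.5 hr = 18.65103 mL
Volume remaining = 41 − 18.65103 = 22.34897 mL
New rate:
Dose = 2.8 mg/kg/hr × 68.18182 kg = 190.9091 mg/hr
Rate = 190.9091 mg/hr ÷ 31 mg/mL = 6.158358 mL/hr
Time remaining = 22.34897 mL ÷ 6.158358 mL/hr = 3.629048 hr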